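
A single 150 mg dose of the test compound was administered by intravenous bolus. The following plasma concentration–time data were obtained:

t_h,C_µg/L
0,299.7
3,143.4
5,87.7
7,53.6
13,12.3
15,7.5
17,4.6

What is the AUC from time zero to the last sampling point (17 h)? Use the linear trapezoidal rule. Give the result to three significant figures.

AUC = 1270 µg/L·h

Trapezoidal AUC_0→17:
  [0→3]: (299.7+143.4)/2 × 3 = 664.65
  [3→5]: (143.4+87.7)/2 × 2 = 231.1
  [5→7]: (87.7+53.6)/2 × 2 = 141.3
  [7→13]: (53.6+12.3)/2 × 6 = 197.7
  [13→15]: (12.3+7.5)/2 × 2 = 19.8
  [15→17]: (7.5+4.6)/2 × 2 = 12.1
  Sum = 1266.65 µg/L·h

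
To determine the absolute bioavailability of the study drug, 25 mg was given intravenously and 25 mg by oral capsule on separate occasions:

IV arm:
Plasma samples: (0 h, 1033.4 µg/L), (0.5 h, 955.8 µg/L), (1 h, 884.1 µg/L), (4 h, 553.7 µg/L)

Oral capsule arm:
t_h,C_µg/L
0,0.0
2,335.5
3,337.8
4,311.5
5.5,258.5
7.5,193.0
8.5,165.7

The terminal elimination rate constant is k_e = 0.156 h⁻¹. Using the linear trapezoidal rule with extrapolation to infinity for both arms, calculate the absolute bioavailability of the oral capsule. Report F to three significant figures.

F = 0.468

Trapezoidal AUC_0→4 (IV):
  [0→0.5]: (1033.4+955.8)/2 × 0.5 = 497.3
  [0.5→1]: (955.8+884.1)/2 × 0.5 = 459.975
  [1→4]: (884.1+553.7)/2 × 3 = 2156.7
  Sum = 3113.975 µg/L·h
IV tail: 553.7/0.156 = 3549.359; AUC_iv,0→∞ = 3113.975 + 3549.359 = 6663.334 µg/L·h
Trapezoidal AUC_0→8.5 (oral capsule):
  [0→2]: (0.0+335.5)/2 × 2 = 335.5
  [2→3]: (335.5+337.8)/2 × 1 = 336.65
  [3→4]: (337.8+311.5)/2 × 1 = 324.65
  [4→5.5]: (311.5+258.5)/2 × 1.5 = 427.5
  [5.5→7.5]: (258.5+193.0)/2 × 2 = 451.5
  [7.5→8.5]: (193.0+165.7)/2 × 1 = 179.35
  Sum = 2055.15 µg/L·h
oral capsule tail: 165.7/0.156 = 1062.179; AUC_ev,0→∞ = 2055.15 + 1062.179 = 3117.329 µg/L·h
F = (AUC_ev/D_ev)/(AUC_iv/D_iv) = (3117.329/25)/(6663.334/25) = 124.69316/266.53336 = 0.4678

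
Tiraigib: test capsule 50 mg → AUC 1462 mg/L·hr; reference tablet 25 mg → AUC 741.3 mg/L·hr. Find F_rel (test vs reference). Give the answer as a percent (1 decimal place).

F_rel = (AUC_test/D_test) / (AUC_ref/D_ref)
      = (1462/50) / (741.3/25)
      = 29.24 / 29.652 = 0.9861 = 98.61%

F_rel = 98.6%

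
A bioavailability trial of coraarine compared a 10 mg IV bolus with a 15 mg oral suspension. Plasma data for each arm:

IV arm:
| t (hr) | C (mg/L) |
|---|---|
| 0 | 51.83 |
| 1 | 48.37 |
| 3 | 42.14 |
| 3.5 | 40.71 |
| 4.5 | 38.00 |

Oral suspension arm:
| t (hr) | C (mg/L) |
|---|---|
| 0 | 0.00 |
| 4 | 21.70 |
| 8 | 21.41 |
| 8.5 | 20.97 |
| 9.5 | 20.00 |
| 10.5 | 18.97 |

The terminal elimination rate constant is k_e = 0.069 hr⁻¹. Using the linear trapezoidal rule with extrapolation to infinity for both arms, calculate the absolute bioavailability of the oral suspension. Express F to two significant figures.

Trapezoidal AUC_0→4.5 (IV):
  [0→1]: (51.83+48.37)/2 × 1 = 50.1
  [1→3]: (48.37+42.14)/2 × 2 = 90.51
  [3→3.5]: (42.14+40.71)/2 × 0.5 = 20.7125
  [3.5→4.5]: (40.71+38.00)/2 × 1 = 39.355
  Sum = 200.6775 mg/L·hr
IV tail: 38.00/0.069 = 550.725; AUC_iv,0→∞ = 200.6775 + 550.725 = 751.4025 mg/L·hr
Trapezoidal AUC_0→10.5 (oral suspension):
  [0→4]: (0.00+21.70)/2 × 4 = 43.4
  [4→8]: (21.70+21.41)/2 × 4 = 86.22
  [8→8.5]: (21.41+20.97)/2 × 0.5 = 10.595
  [8.5→9.5]: (20.97+20.00)/2 × 1 = 20.485
  [9.5→10.5]: (20.00+18.97)/2 × 1 = 19.485
  Sum = 180.185 mg/L·hr
oral suspension tail: 18.97/0.069 = 274.928; AUC_ev,0→∞ = 180.185 + 274.928 = 455.113 mg/L·hr
F = (AUC_ev/D_ev)/(AUC_iv/D_iv) = (455.113/15)/(751.4025/10) = 30.3409/75.14025 = 0.4038

F = 0.40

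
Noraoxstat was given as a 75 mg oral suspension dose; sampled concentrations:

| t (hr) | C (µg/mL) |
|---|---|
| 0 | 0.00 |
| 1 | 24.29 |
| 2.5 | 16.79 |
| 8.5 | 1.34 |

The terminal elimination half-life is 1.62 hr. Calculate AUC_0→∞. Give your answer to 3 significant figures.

Trapezoidal AUC_0→8.5:
  [0→1]: (0.00+24.29)/2 × 1 = 12.145
  [1→2.5]: (24.29+16.79)/2 × 1.5 = 30.81
  [2.5→8.5]: (16.79+1.34)/2 × 6 = 54.39
  Sum = 97.345 µg/mL·hr
k_e = ln2 / t½ = 0.693147 / 1.62 = 0.4279 hr^-1
Extrapolated tail: C_last / k_e = 1.34 / 0.4279 = 3.132
AUC_0→∞ = 97.345 + 3.132 = 100.477 µg/mL·hr

AUC = 100 µg/mL·hr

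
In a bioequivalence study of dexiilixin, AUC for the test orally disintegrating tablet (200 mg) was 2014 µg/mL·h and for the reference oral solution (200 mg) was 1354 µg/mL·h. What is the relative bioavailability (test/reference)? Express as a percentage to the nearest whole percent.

F_rel = 149%

F_rel = (AUC_test/D_test) / (AUC_ref/D_ref)
      = (2014/200) / (1354/200)
      = 10.07 / 6.77 = 1.4874 = 148.74%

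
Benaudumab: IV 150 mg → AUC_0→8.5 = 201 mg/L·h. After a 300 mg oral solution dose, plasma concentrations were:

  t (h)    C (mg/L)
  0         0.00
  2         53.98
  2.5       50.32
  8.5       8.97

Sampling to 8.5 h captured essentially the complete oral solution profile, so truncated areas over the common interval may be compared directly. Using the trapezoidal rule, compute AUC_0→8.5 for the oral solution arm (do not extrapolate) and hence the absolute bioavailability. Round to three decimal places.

F = 0.642

Trapezoidal AUC_0→8.5 (oral solution):
  [0→2]: (0.00+53.98)/2 × 2 = 53.98
  [2→2.5]: (53.98+50.32)/2 × 0.5 = 26.075
  [2.5→8.5]: (50.32+8.97)/2 × 6 = 177.87
  Sum = 257.925 mg/L·h
F = (AUC_ev/D_ev)/(AUC_iv/D_iv) = (257.925/300)/(201/150) = 0.85975/1.34 = 0.6416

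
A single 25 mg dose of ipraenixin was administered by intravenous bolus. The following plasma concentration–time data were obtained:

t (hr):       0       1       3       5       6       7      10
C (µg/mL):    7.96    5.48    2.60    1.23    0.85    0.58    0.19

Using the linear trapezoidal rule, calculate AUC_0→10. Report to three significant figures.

Trapezoidal AUC_0→10:
  [0→1]: (7.96+5.48)/2 × 1 = 6.72
  [1→3]: (5.48+2.60)/2 × 2 = 8.08
  [3→5]: (2.60+1.23)/2 × 2 = 3.83
  [5→6]: (1.23+0.85)/2 × 1 = 1.04
  [6→7]: (0.85+0.58)/2 × 1 = 0.715
  [7→10]: (0.58+0.19)/2 × 3 = 1.155
  Sum = 21.54 µg/mL·hr

AUC = 21.5 µg/mL·hr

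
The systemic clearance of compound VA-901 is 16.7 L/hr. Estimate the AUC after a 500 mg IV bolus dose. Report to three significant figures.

AUC = 29.9 mg/L·hr

AUC_0→∞ = Dose_iv / CL
        = 500 / 16.7 = 29.9401 mg/L·hr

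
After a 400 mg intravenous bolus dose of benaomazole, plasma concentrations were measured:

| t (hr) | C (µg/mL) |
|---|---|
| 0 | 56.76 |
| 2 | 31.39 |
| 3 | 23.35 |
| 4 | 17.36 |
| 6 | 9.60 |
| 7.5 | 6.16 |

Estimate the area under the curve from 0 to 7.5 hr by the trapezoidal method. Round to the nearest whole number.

Trapezoidal AUC_0→7.5:
  [0→2]: (56.76+31.39)/2 × 2 = 88.15
  [2→3]: (31.39+23.35)/2 × 1 = 27.37
  [3→4]: (23.35+17.36)/2 × 1 = 20.355
  [4→6]: (17.36+9.60)/2 × 2 = 26.96
  [6→7.5]: (9.60+6.16)/2 × 1.5 = 11.82
  Sum = 174.655 µg/mL·hr

AUC = 175 µg/mL·hr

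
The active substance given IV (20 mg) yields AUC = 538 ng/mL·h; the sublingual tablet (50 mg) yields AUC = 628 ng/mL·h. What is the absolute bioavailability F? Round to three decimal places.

F = (AUC_ev / D_ev) / (AUC_iv / D_iv)
  = (628/50) / (538/20)
  = 12.56 / 26.9 = 0.4669

F = 0.467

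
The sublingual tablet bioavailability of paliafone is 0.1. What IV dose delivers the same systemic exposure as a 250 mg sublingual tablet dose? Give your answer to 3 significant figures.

Systemic exposure from an extravascular dose = F × D_ev, so the equivalent IV dose is F × D_ev.
D_iv = F × D_ev = 0.1 × 250 = 25 mg

D_iv = 25.0 mg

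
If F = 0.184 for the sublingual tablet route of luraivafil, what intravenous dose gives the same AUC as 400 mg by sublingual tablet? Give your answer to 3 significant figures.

Systemic exposure from an extravascular dose = F × D_ev, so the equivalent IV dose is F × D_ev.
D_iv = F × D_ev = 0.184 × 400 = 73.6 mg

D_iv = 73.6 mg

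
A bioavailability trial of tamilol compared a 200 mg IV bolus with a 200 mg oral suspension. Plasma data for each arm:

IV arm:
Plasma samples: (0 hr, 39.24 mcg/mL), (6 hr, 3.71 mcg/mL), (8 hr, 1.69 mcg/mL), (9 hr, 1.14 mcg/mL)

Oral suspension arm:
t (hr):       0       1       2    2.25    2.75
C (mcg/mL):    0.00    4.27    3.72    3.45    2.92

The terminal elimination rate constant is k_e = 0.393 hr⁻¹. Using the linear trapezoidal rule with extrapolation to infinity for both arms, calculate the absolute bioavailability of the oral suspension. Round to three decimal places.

Trapezoidal AUC_0→9 (IV):
  [0→6]: (39.24+3.71)/2 × 6 = 128.85
  [6→8]: (3.71+1.69)/2 × 2 = 5.4
  [8→9]: (1.69+1.14)/2 × 1 = 1.415
  Sum = 135.665 mcg/mL·hr
IV tail: 1.14/0.393 = 2.901; AUC_iv,0→∞ = 135.665 + 2.901 = 138.566 mcg/mL·hr
Trapezoidal AUC_0→2.75 (oral suspension):
  [0→1]: (0.00+4.27)/2 × 1 = 2.135
  [1→2]: (4.27+3.72)/2 × 1 = 3.995
  [2→2.25]: (3.72+3.45)/2 × 0.25 = 0.89625
  [2.25→2.75]: (3.45+2.92)/2 × 0.5 = 1.5925
  Sum = 8.61875 mcg/mL·hr
oral suspension tail: 2.92/0.393 = 7.430; AUC_ev,0→∞ = 8.61875 + 7.430 = 16.04875 mcg/mL·hr
F = (AUC_ev/D_ev)/(AUC_iv/D_iv) = (16.04875/200)/(138.566/200) = 0.08024375/0.69283 = 0.1158

F = 0.116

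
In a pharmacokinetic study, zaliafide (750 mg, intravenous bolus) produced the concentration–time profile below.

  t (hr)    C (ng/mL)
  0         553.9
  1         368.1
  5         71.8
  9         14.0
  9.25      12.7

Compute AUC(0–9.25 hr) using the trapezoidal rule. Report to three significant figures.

AUC = 1520 ng/mL·hr

Trapezoidal AUC_0→9.25:
  [0→1]: (553.9+368.1)/2 × 1 = 461.0
  [1→5]: (368.1+71.8)/2 × 4 = 879.8
  [5→9]: (71.8+14.0)/2 × 4 = 171.6
  [9→9.25]: (14.0+12.7)/2 × 0.25 = 3.3375
  Sum = 1515.7375 ng/mL·hr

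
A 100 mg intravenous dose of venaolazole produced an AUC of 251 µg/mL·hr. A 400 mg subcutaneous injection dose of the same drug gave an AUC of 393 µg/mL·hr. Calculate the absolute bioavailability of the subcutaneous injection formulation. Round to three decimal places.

F = (AUC_ev / D_ev) / (AUC_iv / D_iv)
  = (393/400) / (251/100)
  = 0.9825 / 2.51 = 0.3914

F = 0.391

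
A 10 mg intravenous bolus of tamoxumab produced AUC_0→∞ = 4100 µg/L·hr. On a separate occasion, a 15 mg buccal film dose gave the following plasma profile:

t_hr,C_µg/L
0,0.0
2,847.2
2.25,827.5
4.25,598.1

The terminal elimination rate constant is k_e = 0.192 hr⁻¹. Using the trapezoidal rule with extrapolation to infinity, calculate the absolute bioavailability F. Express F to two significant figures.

F = 0.91

Trapezoidal AUC_0→4.25 (buccal film):
  [0→2]: (0.0+847.2)/2 × 2 = 847.2
  [2→2.25]: (847.2+827.5)/2 × 0.25 = 209.3375
  [2.25→4.25]: (827.5+598.1)/2 × 2 = 1425.6
  Sum = 2482.1375 µg/L·hr
Tail: C_last/k_e = 598.1/0.192 = 3115.104
AUC_0→∞ (buccal film) = 2482.1375 + 3115.104 = 5597.2415 µg/L·hr
F = (AUC_ev/D_ev)/(AUC_iv/D_iv) = (5597.2415/15)/(4100/10) = 373.149/410 = 0.9101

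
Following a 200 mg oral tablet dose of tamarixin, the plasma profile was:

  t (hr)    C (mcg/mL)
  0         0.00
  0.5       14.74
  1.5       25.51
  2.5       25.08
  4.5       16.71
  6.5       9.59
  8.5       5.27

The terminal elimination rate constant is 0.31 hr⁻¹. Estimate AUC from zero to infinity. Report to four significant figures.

Trapezoidal AUC_0→8.5:
  [0→0.5]: (0.00+14.74)/2 × 0.5 = 3.685
  [0.5→1.5]: (14.74+25.51)/2 × 1 = 20.125
  [1.5→2.5]: (25.51+25.08)/2 × 1 = 25.295
  [2.5→4.5]: (25.08+16.71)/2 × 2 = 41.79
  [4.5→6.5]: (16.71+9.59)/2 × 2 = 26.3
  [6.5→8.5]: (9.59+5.27)/2 × 2 = 14.86
  Sum = 132.055 mcg/mL·hr
Extrapolated tail: C_last / k_e = 5.27 / 0.31 = 17.000
AUC_0→∞ = 132.055 + 17.000 = 149.055 mcg/mL·hr

AUC = 149.1 mcg/mL·hr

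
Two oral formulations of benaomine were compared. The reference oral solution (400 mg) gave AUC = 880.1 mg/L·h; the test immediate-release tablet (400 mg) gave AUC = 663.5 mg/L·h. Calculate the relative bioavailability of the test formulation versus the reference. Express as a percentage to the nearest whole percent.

F_rel = 75%

F_rel = (AUC_test/D_test) / (AUC_ref/D_ref)
      = (663.5/400) / (880.1/400)
      = 1.65875 / 2.20025 = 0.7539 = 75.39%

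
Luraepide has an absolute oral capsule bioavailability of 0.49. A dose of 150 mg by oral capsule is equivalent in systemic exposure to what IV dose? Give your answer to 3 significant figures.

D_iv = 73.5 mg

Systemic exposure from an extravascular dose = F × D_ev, so the equivalent IV dose is F × D_ev.
D_iv = F × D_ev = 0.49 × 150 = 73.5 mg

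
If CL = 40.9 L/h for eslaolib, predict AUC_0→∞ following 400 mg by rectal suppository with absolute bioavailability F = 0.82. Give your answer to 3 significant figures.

AUC_0→∞ = F × Dose / CL
        = 0.82 × 400 / 40.9 = 8.01956 mg/L·h

AUC = 8.02 mg/L·h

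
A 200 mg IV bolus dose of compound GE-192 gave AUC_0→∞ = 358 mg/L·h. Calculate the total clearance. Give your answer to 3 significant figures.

CL = 0.559 L/h

CL = Dose_iv / AUC_0→∞
   = 200 / 358 = 0.558659 L/h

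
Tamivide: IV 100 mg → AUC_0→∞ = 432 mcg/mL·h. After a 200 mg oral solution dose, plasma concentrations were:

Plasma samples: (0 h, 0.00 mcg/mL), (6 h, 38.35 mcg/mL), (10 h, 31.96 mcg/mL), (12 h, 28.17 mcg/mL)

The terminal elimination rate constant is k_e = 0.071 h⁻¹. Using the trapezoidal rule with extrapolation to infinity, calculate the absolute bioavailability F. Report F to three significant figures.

Trapezoidal AUC_0→12 (oral solution):
  [0→6]: (0.00+38.35)/2 × 6 = 115.05
  [6→10]: (38.35+31.96)/2 × 4 = 140.62
  [10→12]: (31.96+28.17)/2 × 2 = 60.13
  Sum = 315.8 mcg/mL·h
Tail: C_last/k_e = 28.17/0.071 = 396.761
AUC_0→∞ (oral solution) = 315.8 + 396.761 = 712.561 mcg/mL·h
F = (AUC_ev/D_ev)/(AUC_iv/D_iv) = (712.561/200)/(432/100) = 3.562805/4.32 = 0.8247

F = 0.825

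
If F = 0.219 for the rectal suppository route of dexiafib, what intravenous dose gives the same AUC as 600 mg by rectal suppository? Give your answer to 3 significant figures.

Systemic exposure from an extravascular dose = F × D_ev, so the equivalent IV dose is F × D_ev.
D_iv = F × D_ev = 0.219 × 600 = 131.4 mg

D_iv = 131 mg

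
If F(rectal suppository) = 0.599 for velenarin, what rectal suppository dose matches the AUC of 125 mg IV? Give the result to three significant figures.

For equal systemic exposure: F × D_ev = D_iv
D_ev = D_iv / F = 125 / 0.599 = 208.681 mg

D_rectal = 209 mg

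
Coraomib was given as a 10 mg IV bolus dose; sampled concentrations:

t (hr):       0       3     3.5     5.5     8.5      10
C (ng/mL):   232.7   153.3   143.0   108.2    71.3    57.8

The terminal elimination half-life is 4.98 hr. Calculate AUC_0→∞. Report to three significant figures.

Trapezoidal AUC_0→10:
  [0→3]: (232.7+153.3)/2 × 3 = 579.0
  [3→3.5]: (153.3+143.0)/2 × 0.5 = 74.075
  [3.5→5.5]: (143.0+108.2)/2 × 2 = 251.2
  [5.5→8.5]: (108.2+71.3)/2 × 3 = 269.25
  [8.5→10]: (71.3+57.8)/2 × 1.5 = 96.825
  Sum = 1270.35 ng/mL·hr
k_e = ln2 / t½ = 0.693147 / 4.98 = 0.1392 hr^-1
Extrapolated tail: C_last / k_e = 57.8 / 0.1392 = 415.230
AUC_0→∞ = 1270.35 + 415.230 = 1685.58 ng/mL·hr

AUC = 1690 ng/mL·hr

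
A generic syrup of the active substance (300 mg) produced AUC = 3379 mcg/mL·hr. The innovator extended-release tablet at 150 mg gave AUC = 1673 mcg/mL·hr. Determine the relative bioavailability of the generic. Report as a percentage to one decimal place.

F_rel = (AUC_test/D_test) / (AUC_ref/D_ref)
      = (3379/300) / (1673/150)
      = 11.2633 / 11.1533 = 1.0099 = 100.99%

F_rel = 101.0%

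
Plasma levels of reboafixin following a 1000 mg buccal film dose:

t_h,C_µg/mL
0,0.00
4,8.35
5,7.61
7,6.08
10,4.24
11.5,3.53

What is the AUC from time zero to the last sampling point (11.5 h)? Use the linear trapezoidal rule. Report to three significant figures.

Trapezoidal AUC_0→11.5:
  [0→4]: (0.00+8.35)/2 × 4 = 16.7
  [4→5]: (8.35+7.61)/2 × 1 = 7.98
  [5→7]: (7.61+6.08)/2 × 2 = 13.69
  [7→10]: (6.08+4.24)/2 × 3 = 15.48
  [10→11.5]: (4.24+3.53)/2 × 1.5 = 5.8275
  Sum = 59.6775 µg/mL·h

AUC = 59.7 µg/mL·h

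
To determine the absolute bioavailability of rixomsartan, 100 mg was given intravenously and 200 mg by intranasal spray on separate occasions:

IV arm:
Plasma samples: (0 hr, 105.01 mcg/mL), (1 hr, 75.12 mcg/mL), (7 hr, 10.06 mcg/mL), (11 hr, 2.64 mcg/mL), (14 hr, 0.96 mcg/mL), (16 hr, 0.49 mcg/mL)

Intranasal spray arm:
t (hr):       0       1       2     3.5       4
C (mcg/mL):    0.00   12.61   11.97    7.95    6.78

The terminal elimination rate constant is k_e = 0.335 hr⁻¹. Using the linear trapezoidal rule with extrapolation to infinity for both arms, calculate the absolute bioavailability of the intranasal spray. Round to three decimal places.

F = 0.076

Trapezoidal AUC_0→16 (IV):
  [0→1]: (105.01+75.12)/2 × 1 = 90.065
  [1→7]: (75.12+10.06)/2 × 6 = 255.54
  [7→11]: (10.06+2.64)/2 × 4 = 25.4
  [11→14]: (2.64+0.96)/2 × 3 = 5.4
  [14→16]: (0.96+0.49)/2 × 2 = 1.45
  Sum = 377.855 mcg/mL·hr
IV tail: 0.49/0.335 = 1.463; AUC_iv,0→∞ = 377.855 + 1.463 = 379.318 mcg/mL·hr
Trapezoidal AUC_0→4 (intranasal spray):
  [0→1]: (0.00+12.61)/2 × 1 = 6.305
  [1→2]: (12.61+11.97)/2 × 1 = 12.29
  [2→3.5]: (11.97+7.95)/2 × 1.5 = 14.94
  [3.5→4]: (7.95+6.78)/2 × 0.5 = 3.6825
  Sum = 37.2175 mcg/mL·hr
intranasal spray tail: 6.78/0.335 = 20.239; AUC_ev,0→∞ = 37.2175 + 20.239 = 57.4565 mcg/mL·hr
F = (AUC_ev/D_ev)/(AUC_iv/D_iv) = (57.4565/200)/(379.318/100) = 0.2872825/3.79318 = 0.0757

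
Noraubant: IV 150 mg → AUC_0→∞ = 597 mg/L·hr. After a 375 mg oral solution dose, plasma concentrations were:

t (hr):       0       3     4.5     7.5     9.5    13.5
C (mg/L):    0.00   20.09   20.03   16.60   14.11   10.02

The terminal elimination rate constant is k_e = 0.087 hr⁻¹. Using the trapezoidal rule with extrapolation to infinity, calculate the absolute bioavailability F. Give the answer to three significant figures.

Trapezoidal AUC_0→13.5 (oral solution):
  [0→3]: (0.00+20.09)/2 × 3 = 30.135
  [3→4.5]: (20.09+20.03)/2 × 1.5 = 30.09
  [4.5→7.5]: (20.03+16.60)/2 × 3 = 54.945
  [7.5→9.5]: (16.60+14.11)/2 × 2 = 30.71
  [9.5→13.5]: (14.11+10.02)/2 × 4 = 48.26
  Sum = 194.14 mg/L·hr
Tail: C_last/k_e = 10.02/0.087 = 115.172
AUC_0→∞ (oral solution) = 194.14 + 115.172 = 309.312 mg/L·hr
F = (AUC_ev/D_ev)/(AUC_iv/D_iv) = (309.312/375)/(597/150) = 0.824832/3.98 = 0.2072

F = 0.207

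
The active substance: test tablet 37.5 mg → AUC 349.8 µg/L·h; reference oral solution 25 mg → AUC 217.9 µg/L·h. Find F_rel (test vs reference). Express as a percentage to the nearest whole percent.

F_rel = 107%

F_rel = (AUC_test/D_test) / (AUC_ref/D_ref)
      = (349.8/37.5) / (217.9/25)
      = 9.328 / 8.716 = 1.0702 = 107.02%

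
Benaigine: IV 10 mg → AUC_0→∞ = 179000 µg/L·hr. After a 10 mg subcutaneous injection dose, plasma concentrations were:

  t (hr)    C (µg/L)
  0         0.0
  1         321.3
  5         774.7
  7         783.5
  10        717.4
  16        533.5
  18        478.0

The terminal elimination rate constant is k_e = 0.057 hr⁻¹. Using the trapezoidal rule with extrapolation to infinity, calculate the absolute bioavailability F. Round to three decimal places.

Trapezoidal AUC_0→18 (subcutaneous injection):
  [0→1]: (0.0+321.3)/2 × 1 = 160.65
  [1→5]: (321.3+774.7)/2 × 4 = 2192.0
  [5→7]: (774.7+783.5)/2 × 2 = 1558.2
  [7→10]: (783.5+717.4)/2 × 3 = 2251.35
  [10→16]: (717.4+533.5)/2 × 6 = 3752.7
  [16→18]: (533.5+478.0)/2 × 2 = 1011.5
  Sum = 10926.4 µg/L·hr
Tail: C_last/k_e = 478.0/0.057 = 8385.965
AUC_0→∞ (subcutaneous injection) = 10926.4 + 8385.965 = 19312.365 µg/L·hr
F = (AUC_ev/D_ev)/(AUC_iv/D_iv) = (19312.365/10)/(179000/10) = 1931.2365/17900 = 0.1079

F = 0.108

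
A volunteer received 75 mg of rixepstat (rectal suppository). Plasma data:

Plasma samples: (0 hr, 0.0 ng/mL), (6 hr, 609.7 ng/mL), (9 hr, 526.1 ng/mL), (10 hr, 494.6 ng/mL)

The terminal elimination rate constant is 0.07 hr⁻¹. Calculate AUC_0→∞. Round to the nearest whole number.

AUC = 11109 ng/mL·hr

Trapezoidal AUC_0→10:
  [0→6]: (0.0+609.7)/2 × 6 = 1829.1
  [6→9]: (609.7+526.1)/2 × 3 = 1703.7
  [9→10]: (526.1+494.6)/2 × 1 = 510.35
  Sum = 4043.15 ng/mL·hr
Extrapolated tail: C_last / k_e = 494.6 / 0.07 = 7065.714
AUC_0→∞ = 4043.15 + 7065.714 = 11108.864 ng/mL·hr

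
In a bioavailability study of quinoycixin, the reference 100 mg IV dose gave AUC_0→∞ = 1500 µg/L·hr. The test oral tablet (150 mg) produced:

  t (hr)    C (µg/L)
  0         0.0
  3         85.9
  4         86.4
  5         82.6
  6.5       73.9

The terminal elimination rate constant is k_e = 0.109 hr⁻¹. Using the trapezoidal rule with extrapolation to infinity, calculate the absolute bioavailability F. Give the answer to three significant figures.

Trapezoidal AUC_0→6.5 (oral tablet):
  [0→3]: (0.0+85.9)/2 × 3 = 128.85
  [3→4]: (85.9+86.4)/2 × 1 = 86.15
  [4→5]: (86.4+82.6)/2 × 1 = 84.5
  [5→6.5]: (82.6+73.9)/2 × 1.5 = 117.375
  Sum = 416.875 µg/L·hr
Tail: C_last/k_e = 73.9/0.109 = 677.982
AUC_0→∞ (oral tablet) = 416.875 + 677.982 = 1094.857 µg/L·hr
F = (AUC_ev/D_ev)/(AUC_iv/D_iv) = (1094.857/150)/(1500/100) = 7.29905/15 = 0.4866

F = 0.487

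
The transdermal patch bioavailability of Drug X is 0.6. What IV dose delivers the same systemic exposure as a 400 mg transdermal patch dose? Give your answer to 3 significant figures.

Systemic exposure from an extravascular dose = F × D_ev, so the equivalent IV dose is F × D_ev.
D_iv = F × D_ev = 0.6 × 400 = 240 mg

D_iv = 240 mg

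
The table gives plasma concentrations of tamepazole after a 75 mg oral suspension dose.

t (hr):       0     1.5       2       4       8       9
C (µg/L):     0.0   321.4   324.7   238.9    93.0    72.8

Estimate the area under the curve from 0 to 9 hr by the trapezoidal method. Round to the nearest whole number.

AUC = 1713 µg/L·hr

Trapezoidal AUC_0→9:
  [0→1.5]: (0.0+321.4)/2 × 1.5 = 241.05
  [1.5→2]: (321.4+324.7)/2 × 0.5 = 161.525
  [2→4]: (324.7+238.9)/2 × 2 = 563.6
  [4→8]: (238.9+93.0)/2 × 4 = 663.8
  [8→9]: (93.0+72.8)/2 × 1 = 82.9
  Sum = 1712.875 µg/L·hr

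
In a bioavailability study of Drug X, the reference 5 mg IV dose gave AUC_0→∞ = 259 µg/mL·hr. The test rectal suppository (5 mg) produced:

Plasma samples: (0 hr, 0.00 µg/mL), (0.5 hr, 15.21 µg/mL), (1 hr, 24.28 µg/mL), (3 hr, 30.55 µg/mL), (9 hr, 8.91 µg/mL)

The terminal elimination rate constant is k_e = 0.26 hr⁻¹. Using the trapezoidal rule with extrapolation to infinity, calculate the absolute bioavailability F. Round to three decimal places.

Trapezoidal AUC_0→9 (rectal suppository):
  [0→0.5]: (0.00+15.21)/2 × 0.5 = 3.8025
  [0.5→1]: (15.21+24.28)/2 × 0.5 = 9.8725
  [1→3]: (24.28+30.55)/2 × 2 = 54.83
  [3→9]: (30.55+8.91)/2 × 6 = 118.38
  Sum = 186.885 µg/mL·hr
Tail: C_last/k_e = 8.91/0.26 = 34.269
AUC_0→∞ (rectal suppository) = 186.885 + 34.269 = 221.154 µg/mL·hr
F = (AUC_ev/D_ev)/(AUC_iv/D_iv) = (221.154/5)/(259/5) = 44.2308/51.8 = 0.8539

F = 0.854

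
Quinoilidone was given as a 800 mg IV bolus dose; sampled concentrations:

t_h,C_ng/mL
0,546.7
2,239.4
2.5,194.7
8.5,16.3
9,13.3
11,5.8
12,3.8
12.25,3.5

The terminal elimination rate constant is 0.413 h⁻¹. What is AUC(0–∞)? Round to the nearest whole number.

Trapezoidal AUC_0→12.25:
  [0→2]: (546.7+239.4)/2 × 2 = 786.1
  [2→2.5]: (239.4+194.7)/2 × 0.5 = 108.525
  [2.5→8.5]: (194.7+16.3)/2 × 6 = 633.0
  [8.5→9]: (16.3+13.3)/2 × 0.5 = 7.4
  [9→11]: (13.3+5.8)/2 × 2 = 19.1
  [11→12]: (5.8+3.8)/2 × 1 = 4.8
  [12→12.25]: (3.8+3.5)/2 × 0.25 = 0.9125
  Sum = 1559.8375 ng/mL·h
Extrapolated tail: C_last / k_e = 3.5 / 0.413 = 8.475
AUC_0→∞ = 1559.8375 + 8.475 = 1568.3125 ng/mL·h

AUC = 1568 ng/mL·h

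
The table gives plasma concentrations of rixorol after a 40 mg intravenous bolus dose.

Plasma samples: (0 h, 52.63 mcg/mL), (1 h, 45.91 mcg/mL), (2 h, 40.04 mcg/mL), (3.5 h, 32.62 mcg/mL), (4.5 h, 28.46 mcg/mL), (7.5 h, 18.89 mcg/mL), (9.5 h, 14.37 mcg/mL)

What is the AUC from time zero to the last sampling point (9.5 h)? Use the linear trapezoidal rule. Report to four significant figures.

Trapezoidal AUC_0→9.5:
  [0→1]: (52.63+45.91)/2 × 1 = 49.27
  [1→2]: (45.91+40.04)/2 × 1 = 42.975
  [2→3.5]: (40.04+32.62)/2 × 1.5 = 54.495
  [3.5→4.5]: (32.62+28.46)/2 × 1 = 30.54
  [4.5→7.5]: (28.46+18.89)/2 × 3 = 71.025
  [7.5→9.5]: (18.89+14.37)/2 × 2 = 33.26
  Sum = 281.565 mcg/mL·h

AUC = 281.6 mcg/mL·h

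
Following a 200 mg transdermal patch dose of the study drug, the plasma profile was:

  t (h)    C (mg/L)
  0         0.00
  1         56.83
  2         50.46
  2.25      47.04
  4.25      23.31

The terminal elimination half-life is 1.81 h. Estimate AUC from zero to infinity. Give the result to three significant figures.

AUC = 225 mg/L·h

Trapezoidal AUC_0→4.25:
  [0→1]: (0.00+56.83)/2 × 1 = 28.415
  [1→2]: (56.83+50.46)/2 × 1 = 53.645
  [2→2.25]: (50.46+47.04)/2 × 0.25 = 12.1875
  [2.25→4.25]: (47.04+23.31)/2 × 2 = 70.35
  Sum = 164.5975 mg/L·h
k_e = ln2 / t½ = 0.693147 / 1.81 = 0.3830 h^-1
Extrapolated tail: C_last / k_e = 23.31 / 0.383 = 60.862
AUC_0→∞ = 164.5975 + 60.862 = 225.4595 mg/L·h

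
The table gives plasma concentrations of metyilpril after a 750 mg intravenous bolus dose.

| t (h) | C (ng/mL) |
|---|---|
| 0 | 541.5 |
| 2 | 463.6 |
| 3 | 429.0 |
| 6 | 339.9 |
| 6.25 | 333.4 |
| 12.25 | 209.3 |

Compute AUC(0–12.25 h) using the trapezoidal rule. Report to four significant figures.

Trapezoidal AUC_0→12.25:
  [0→2]: (541.5+463.6)/2 × 2 = 1005.1
  [2→3]: (463.6+429.0)/2 × 1 = 446.3
  [3→6]: (429.0+339.9)/2 × 3 = 1153.35
  [6→6.25]: (339.9+333.4)/2 × 0.25 = 84.1625
  [6.25→12.25]: (333.4+209.3)/2 × 6 = 1628.1
  Sum = 4317.0125 ng/mL·h

AUC = 4317 ng/mL·h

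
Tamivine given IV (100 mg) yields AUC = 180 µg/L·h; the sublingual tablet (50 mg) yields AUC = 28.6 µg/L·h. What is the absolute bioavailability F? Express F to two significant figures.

F = (AUC_ev / D_ev) / (AUC_iv / D_iv)
  = (28.6/50) / (180/100)
  = 0.572 / 1.8 = 0.3178

F = 0.32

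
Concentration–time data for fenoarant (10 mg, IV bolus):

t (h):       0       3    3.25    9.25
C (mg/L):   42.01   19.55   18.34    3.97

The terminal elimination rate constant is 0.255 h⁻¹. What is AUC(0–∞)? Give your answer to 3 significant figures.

Trapezoidal AUC_0→9.25:
  [0→3]: (42.01+19.55)/2 × 3 = 92.34
  [3→3.25]: (19.55+18.34)/2 × 0.25 = 4.73625
  [3.25→9.25]: (18.34+3.97)/2 × 6 = 66.93
  Sum = 164.00625 mg/L·h
Extrapolated tail: C_last / k_e = 3.97 / 0.255 = 15.569
AUC_0→∞ = 164.00625 + 15.569 = 179.57525 mg/L·h

AUC = 180 mg/L·h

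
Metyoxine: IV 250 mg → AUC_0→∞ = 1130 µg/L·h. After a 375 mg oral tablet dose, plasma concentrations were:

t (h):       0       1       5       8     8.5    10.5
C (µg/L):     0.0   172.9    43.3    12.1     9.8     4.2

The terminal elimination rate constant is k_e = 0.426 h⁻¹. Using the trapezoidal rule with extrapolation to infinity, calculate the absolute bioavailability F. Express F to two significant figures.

F = 0.37

Trapezoidal AUC_0→10.5 (oral tablet):
  [0→1]: (0.0+172.9)/2 × 1 = 86.45
  [1→5]: (172.9+43.3)/2 × 4 = 432.4
  [5→8]: (43.3+12.1)/2 × 3 = 83.1
  [8→8.5]: (12.1+9.8)/2 × 0.5 = 5.475
  [8.5→10.5]: (9.8+4.2)/2 × 2 = 14.0
  Sum = 621.425 µg/L·h
Tail: C_last/k_e = 4.2/0.426 = 9.859
AUC_0→∞ (oral tablet) = 621.425 + 9.859 = 631.284 µg/L·h
F = (AUC_ev/D_ev)/(AUC_iv/D_iv) = (631.284/375)/(1130/250) = 1.683424/4.52 = 0.3724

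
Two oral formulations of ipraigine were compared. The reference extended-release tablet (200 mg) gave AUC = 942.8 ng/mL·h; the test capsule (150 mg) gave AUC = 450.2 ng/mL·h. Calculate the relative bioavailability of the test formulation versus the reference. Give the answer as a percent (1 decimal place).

F_rel = 63.7%

F_rel = (AUC_test/D_test) / (AUC_ref/D_ref)
      = (450.2/150) / (942.8/200)
      = 3.00133 / 4.714 = 0.6367 = 63.67%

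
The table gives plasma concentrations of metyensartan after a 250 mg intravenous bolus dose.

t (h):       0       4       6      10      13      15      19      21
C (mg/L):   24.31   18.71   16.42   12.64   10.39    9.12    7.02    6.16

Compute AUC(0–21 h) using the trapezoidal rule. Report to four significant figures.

AUC = 278.8 mg/L·h

Trapezoidal AUC_0→21:
  [0→4]: (24.31+18.71)/2 × 4 = 86.04
  [4→6]: (18.71+16.42)/2 × 2 = 35.13
  [6→10]: (16.42+12.64)/2 × 4 = 58.12
  [10→13]: (12.64+10.39)/2 × 3 = 34.545
  [13→15]: (10.39+9.12)/2 × 2 = 19.51
  [15→19]: (9.12+7.02)/2 × 4 = 32.28
  [19→21]: (7.02+6.16)/2 × 2 = 13.18
  Sum = 278.805 mg/L·h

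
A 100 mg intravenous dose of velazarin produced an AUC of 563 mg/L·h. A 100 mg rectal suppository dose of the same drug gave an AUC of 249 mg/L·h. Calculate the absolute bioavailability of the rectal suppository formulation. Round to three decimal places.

F = (AUC_ev / D_ev) / (AUC_iv / D_iv)
  = (249/100) / (563/100)
  = 2.49 / 5.63 = 0.4423

F = 0.442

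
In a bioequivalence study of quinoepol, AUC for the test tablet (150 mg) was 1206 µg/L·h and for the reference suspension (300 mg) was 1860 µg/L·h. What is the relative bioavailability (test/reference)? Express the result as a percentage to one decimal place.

F_rel = 129.7%

F_rel = (AUC_test/D_test) / (AUC_ref/D_ref)
      = (1206/150) / (1860/300)
      = 8.04 / 6.2 = 1.2968 = 129.68%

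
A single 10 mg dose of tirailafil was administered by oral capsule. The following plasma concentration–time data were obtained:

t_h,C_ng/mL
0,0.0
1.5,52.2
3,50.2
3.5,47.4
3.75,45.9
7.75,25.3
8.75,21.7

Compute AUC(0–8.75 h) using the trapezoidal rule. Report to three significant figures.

Trapezoidal AUC_0→8.75:
  [0→1.5]: (0.0+52.2)/2 × 1.5 = 39.15
  [1.5→3]: (52.2+50.2)/2 × 1.5 = 76.8
  [3→3.5]: (50.2+47.4)/2 × 0.5 = 24.4
  [3.5→3.75]: (47.4+45.9)/2 × 0.25 = 11.6625
  [3.75→7.75]: (45.9+25.3)/2 × 4 = 142.4
  [7.75→8.75]: (25.3+21.7)/2 × 1 = 23.5
  Sum = 317.9125 ng/mL·h

AUC = 318 ng/mL·h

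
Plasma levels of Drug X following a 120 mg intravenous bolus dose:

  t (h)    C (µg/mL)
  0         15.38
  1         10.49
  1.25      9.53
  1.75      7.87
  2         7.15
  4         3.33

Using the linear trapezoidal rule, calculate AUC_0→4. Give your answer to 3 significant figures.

AUC = 32.1 µg/mL·h

Trapezoidal AUC_0→4:
  [0→1]: (15.38+10.49)/2 × 1 = 12.935
  [1→1.25]: (10.49+9.53)/2 × 0.25 = 2.5025
  [1.25→1.75]: (9.53+7.87)/2 × 0.5 = 4.35
  [1.75→2]: (7.87+7.15)/2 × 0.25 = 1.8775
  [2→4]: (7.15+3.33)/2 × 2 = 10.48
  Sum = 32.145 µg/mL·h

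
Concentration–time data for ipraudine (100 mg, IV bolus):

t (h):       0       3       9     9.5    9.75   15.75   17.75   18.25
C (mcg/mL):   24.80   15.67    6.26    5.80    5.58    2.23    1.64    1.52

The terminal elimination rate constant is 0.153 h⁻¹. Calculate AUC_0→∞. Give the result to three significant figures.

AUC = 169 mcg/mL·h

Trapezoidal AUC_0→18.25:
  [0→3]: (24.80+15.67)/2 × 3 = 60.705
  [3→9]: (15.67+6.26)/2 × 6 = 65.79
  [9→9.5]: (6.26+5.80)/2 × 0.5 = 3.015
  [9.5→9.75]: (5.80+5.58)/2 × 0.25 = 1.4225
  [9.75→15.75]: (5.58+2.23)/2 × 6 = 23.43
  [15.75→17.75]: (2.23+1.64)/2 × 2 = 3.87
  [17.75→18.25]: (1.64+1.52)/2 × 0.5 = 0.79
  Sum = 159.0225 mcg/mL·h
Extrapolated tail: C_last / k_e = 1.52 / 0.153 = 9.935
AUC_0→∞ = 159.0225 + 9.935 = 168.9575 mcg/mL·h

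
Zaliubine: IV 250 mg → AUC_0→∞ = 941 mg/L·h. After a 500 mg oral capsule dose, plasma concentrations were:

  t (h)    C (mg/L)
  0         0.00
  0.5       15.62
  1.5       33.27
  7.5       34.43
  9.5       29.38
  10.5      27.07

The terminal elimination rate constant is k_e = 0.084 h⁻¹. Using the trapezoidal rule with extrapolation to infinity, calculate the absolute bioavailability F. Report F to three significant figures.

Trapezoidal AUC_0→10.5 (oral capsule):
  [0→0.5]: (0.00+15.62)/2 × 0.5 = 3.905
  [0.5→1.5]: (15.62+33.27)/2 × 1 = 24.445
  [1.5→7.5]: (33.27+34.43)/2 × 6 = 203.1
  [7.5→9.5]: (34.43+29.38)/2 × 2 = 63.81
  [9.5→10.5]: (29.38+27.07)/2 × 1 = 28.225
  Sum = 323.485 mg/L·h
Tail: C_last/k_e = 27.07/0.084 = 322.262
AUC_0→∞ (oral capsule) = 323.485 + 322.262 = 645.747 mg/L·h
F = (AUC_ev/D_ev)/(AUC_iv/D_iv) = (645.747/500)/(941/250) = 1.291494/3.764 = 0.3431

F = 0.343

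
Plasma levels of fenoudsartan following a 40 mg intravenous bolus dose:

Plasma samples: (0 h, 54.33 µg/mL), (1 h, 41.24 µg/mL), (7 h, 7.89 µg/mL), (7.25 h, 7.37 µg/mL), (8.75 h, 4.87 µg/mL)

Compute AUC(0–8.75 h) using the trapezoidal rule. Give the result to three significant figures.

Trapezoidal AUC_0→8.75:
  [0→1]: (54.33+41.24)/2 × 1 = 47.785
  [1→7]: (41.24+7.89)/2 × 6 = 147.39
  [7→7.25]: (7.89+7.37)/2 × 0.25 = 1.9075
  [7.25→8.75]: (7.37+4.87)/2 × 1.5 = 9.18
  Sum = 206.2625 µg/mL·h

AUC = 206 µg/mL·h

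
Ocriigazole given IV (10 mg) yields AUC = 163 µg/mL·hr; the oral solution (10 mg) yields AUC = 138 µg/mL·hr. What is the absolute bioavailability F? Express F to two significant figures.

F = 0.85

F = (AUC_ev / D_ev) / (AUC_iv / D_iv)
  = (138/10) / (163/10)
  = 13.8 / 16.3 = 0.8466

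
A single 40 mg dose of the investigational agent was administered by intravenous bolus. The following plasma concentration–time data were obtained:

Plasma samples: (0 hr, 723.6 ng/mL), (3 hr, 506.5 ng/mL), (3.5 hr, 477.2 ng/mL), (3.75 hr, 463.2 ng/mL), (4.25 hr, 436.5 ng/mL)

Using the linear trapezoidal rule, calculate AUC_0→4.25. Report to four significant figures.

Trapezoidal AUC_0→4.25:
  [0→3]: (723.6+506.5)/2 × 3 = 1845.15
  [3→3.5]: (506.5+477.2)/2 × 0.5 = 245.925
  [3.5→3.75]: (477.2+463.2)/2 × 0.25 = 117.55
  [3.75→4.25]: (463.2+436.5)/2 × 0.5 = 224.925
  Sum = 2433.55 ng/mL·hr

AUC = 2434 ng/mL·hr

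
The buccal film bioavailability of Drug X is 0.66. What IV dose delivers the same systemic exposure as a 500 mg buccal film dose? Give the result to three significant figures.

D_iv = 330 mg

Systemic exposure from an extravascular dose = F × D_ev, so the equivalent IV dose is F × D_ev.
D_iv = F × D_ev = 0.66 × 500 = 330 mg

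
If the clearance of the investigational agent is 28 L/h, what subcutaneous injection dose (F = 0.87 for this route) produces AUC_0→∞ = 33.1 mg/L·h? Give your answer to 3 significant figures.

Dose = CL × AUC_0→∞ / F
     = 28 × 33.1 / 0.87 = 1065.29 mg

Dose = 1070 mg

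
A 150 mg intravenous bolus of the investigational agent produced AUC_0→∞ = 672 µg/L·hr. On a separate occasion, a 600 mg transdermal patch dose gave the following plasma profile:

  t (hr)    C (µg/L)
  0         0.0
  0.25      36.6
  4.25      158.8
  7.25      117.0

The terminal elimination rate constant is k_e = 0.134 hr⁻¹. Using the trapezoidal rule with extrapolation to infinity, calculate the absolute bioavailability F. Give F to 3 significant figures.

Trapezoidal AUC_0→7.25 (transdermal patch):
  [0→0.25]: (0.0+36.6)/2 × 0.25 = 4.575
  [0.25→4.25]: (36.6+158.8)/2 × 4 = 390.8
  [4.25→7.25]: (158.8+117.0)/2 × 3 = 413.7
  Sum = 809.075 µg/L·hr
Tail: C_last/k_e = 117.0/0.134 = 873.134
AUC_0→∞ (transdermal patch) = 809.075 + 873.134 = 1682.209 µg/L·hr
F = (AUC_ev/D_ev)/(AUC_iv/D_iv) = (1682.209/600)/(672/150) = 2.80368/4.48 = 0.6258

F = 0.626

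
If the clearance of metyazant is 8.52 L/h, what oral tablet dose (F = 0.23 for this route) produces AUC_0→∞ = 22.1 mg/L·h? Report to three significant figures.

Dose = CL × AUC_0→∞ / F
     = 8.52 × 22.1 / 0.23 = 818.661 mg

Dose = 819 mg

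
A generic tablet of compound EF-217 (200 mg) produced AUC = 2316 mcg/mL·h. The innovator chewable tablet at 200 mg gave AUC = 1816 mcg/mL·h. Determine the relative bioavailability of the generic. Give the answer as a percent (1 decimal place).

F_rel = (AUC_test/D_test) / (AUC_ref/D_ref)
      = (2316/200) / (1816/200)
      = 11.58 / 9.08 = 1.2753 = 127.53%

F_rel = 127.5%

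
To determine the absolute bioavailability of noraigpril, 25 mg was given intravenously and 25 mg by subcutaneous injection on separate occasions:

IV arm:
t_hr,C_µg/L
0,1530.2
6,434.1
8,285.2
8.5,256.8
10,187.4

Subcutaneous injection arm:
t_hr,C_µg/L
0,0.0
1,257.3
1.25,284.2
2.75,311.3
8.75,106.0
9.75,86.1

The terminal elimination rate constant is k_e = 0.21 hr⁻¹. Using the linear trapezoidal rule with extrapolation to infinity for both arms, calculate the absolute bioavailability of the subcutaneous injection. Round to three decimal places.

F = 0.301

Trapezoidal AUC_0→10 (IV):
  [0→6]: (1530.2+434.1)/2 × 6 = 5892.9
  [6→8]: (434.1+285.2)/2 × 2 = 719.3
  [8→8.5]: (285.2+256.8)/2 × 0.5 = 135.5
  [8.5→10]: (256.8+187.4)/2 × 1.5 = 333.15
  Sum = 7080.85 µg/L·hr
IV tail: 187.4/0.21 = 892.381; AUC_iv,0→∞ = 7080.85 + 892.381 = 7973.231 µg/L·hr
Trapezoidal AUC_0→9.75 (subcutaneous injection):
  [0→1]: (0.0+257.3)/2 × 1 = 128.65
  [1→1.25]: (257.3+284.2)/2 × 0.25 = 67.6875
  [1.25→2.75]: (284.2+311.3)/2 × 1.5 = 446.625
  [2.75→8.75]: (311.3+106.0)/2 × 6 = 1251.9
  [8.75→9.75]: (106.0+86.1)/2 × 1 = 96.05
  Sum = 1990.9125 µg/L·hr
subcutaneous injection tail: 86.1/0.21 = 410.000; AUC_ev,0→∞ = 1990.9125 + 410.000 = 2400.9125 µg/L·hr
F = (AUC_ev/D_ev)/(AUC_iv/D_iv) = (2400.9125/25)/(7973.231/25) = 96.0365/318.92924 = 0.3011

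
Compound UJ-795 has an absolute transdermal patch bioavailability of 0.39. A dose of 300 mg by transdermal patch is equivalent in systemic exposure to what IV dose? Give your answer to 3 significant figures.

Systemic exposure from an extravascular dose = F × D_ev, so the equivalent IV dose is F × D_ev.
D_iv = F × D_ev = 0.39 × 300 = 117 mg

D_iv = 117 mg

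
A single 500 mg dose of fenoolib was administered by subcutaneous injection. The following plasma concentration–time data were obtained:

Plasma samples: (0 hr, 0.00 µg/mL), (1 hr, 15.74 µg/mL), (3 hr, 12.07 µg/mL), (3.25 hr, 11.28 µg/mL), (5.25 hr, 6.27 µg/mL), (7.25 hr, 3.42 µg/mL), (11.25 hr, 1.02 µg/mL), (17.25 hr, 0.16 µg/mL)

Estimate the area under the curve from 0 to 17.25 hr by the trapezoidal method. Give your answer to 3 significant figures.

AUC = 78.3 µg/mL·hr

Trapezoidal AUC_0→17.25:
  [0→1]: (0.00+15.74)/2 × 1 = 7.87
  [1→3]: (15.74+12.07)/2 × 2 = 27.81
  [3→3.25]: (12.07+11.28)/2 × 0.25 = 2.91875
  [3.25→5.25]: (11.28+6.27)/2 × 2 = 17.55
  [5.25→7.25]: (6.27+3.42)/2 × 2 = 9.69
  [7.25→11.25]: (3.42+1.02)/2 × 4 = 8.88
  [11.25→17.25]: (1.02+0.16)/2 × 6 = 3.54
  Sum = 78.25875 µg/mL·hr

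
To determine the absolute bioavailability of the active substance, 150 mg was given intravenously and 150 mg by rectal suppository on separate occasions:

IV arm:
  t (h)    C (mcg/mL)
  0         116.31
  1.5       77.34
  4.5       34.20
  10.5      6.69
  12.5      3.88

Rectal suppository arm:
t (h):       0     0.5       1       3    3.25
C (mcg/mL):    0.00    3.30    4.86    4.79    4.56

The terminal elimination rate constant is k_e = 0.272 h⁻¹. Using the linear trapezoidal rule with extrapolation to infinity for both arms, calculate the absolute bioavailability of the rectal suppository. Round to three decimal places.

F = 0.066

Trapezoidal AUC_0→12.5 (IV):
  [0→1.5]: (116.31+77.34)/2 × 1.5 = 145.2375
  [1.5→4.5]: (77.34+34.20)/2 × 3 = 167.31
  [4.5→10.5]: (34.20+6.69)/2 × 6 = 122.67
  [10.5→12.5]: (6.69+3.88)/2 × 2 = 10.57
  Sum = 445.7875 mcg/mL·h
IV tail: 3.88/0.272 = 14.265; AUC_iv,0→∞ = 445.7875 + 14.265 = 460.0525 mcg/mL·h
Trapezoidal AUC_0→3.25 (rectal suppository):
  [0→0.5]: (0.00+3.30)/2 × 0.5 = 0.825
  [0.5→1]: (3.30+4.86)/2 × 0.5 = 2.04
  [1→3]: (4.86+4.79)/2 × 2 = 9.65
  [3→3.25]: (4.79+4.56)/2 × 0.25 = 1.16875
  Sum = 13.68375 mcg/mL·h
rectal suppository tail: 4.56/0.272 = 16.765; AUC_ev,0→∞ = 13.68375 + 16.765 = 30.44875 mcg/mL·h
F = (AUC_ev/D_ev)/(AUC_iv/D_iv) = (30.44875/150)/(460.0525/150) = 0.202992/3.06702 = 0.0662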